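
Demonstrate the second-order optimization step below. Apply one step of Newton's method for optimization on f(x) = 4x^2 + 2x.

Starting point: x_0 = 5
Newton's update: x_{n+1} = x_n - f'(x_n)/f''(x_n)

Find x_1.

f(x) = 4x^2 + 2x
f'(x) = 8x + (2), f''(x) = 8
Newton step: x_1 = x_0 - f'(x_0)/f''(x_0)
f'(5) = 42
x_1 = 5 - 42/8 = -1/4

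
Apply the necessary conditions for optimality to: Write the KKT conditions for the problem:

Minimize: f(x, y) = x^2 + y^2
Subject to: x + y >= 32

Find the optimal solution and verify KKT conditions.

KKT conditions for min x^2 + y^2 s.t. x + y >= 32:
Stationarity: 2x = mu, 2y = mu
So x = y = mu/2.
Complementary slackness: mu*(x + y - 32) = 0
Primal feasibility: x + y >= 32; dual feasibility: mu >= 0
If mu = 0 then x = y = 0, but 0 + 0 < 32 is infeasible, so the constraint is active.
Constraint active: x + y = 2*(mu/2) = 32 => mu = 32
x = y = 16, f = 512
Verify: stationarity 2*16 = 32 = mu; primal 16 + 16 = 32 >= 32; dual mu = 32 >= 0; complementary slackness 32*(32 - 32) = 0. All KKT conditions hold.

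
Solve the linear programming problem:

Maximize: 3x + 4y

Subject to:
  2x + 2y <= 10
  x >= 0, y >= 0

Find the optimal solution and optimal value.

The feasible region has vertices at [(0, 0), (5, 0), (0, 5)].
Checking objective 3x + 4y at each vertex:
  (0, 0): 3*0 + 4*0 = 0
  (5, 0): 3*5 + 4*0 = 15
  (0, 5): 3*0 + 4*5 = 20
Maximum is 20 at (0, 5).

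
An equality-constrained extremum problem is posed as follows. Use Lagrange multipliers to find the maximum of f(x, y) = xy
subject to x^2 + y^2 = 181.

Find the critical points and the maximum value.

Lagrange conditions: y = 2*lambda*x and x = 2*lambda*y
If x = 0 then y = 0, violating the constraint, so x, y != 0.
Dividing: y/x = x/y => x^2 = y^2 => y = x or y = -x
Constraint: 2x^2 = 181 => x^2 = 181/2 => x = +/-sqrt(181/2)
Critical points: (sqrt(181/2), sqrt(181/2)), (-sqrt(181/2), -sqrt(181/2)), (sqrt(181/2), -sqrt(181/2)), (-sqrt(181/2), sqrt(181/2))
  y = x:  xy = x^2 = 181/2  at (sqrt(181/2), sqrt(181/2)) and (-sqrt(181/2), -sqrt(181/2))
  y = -x: xy = -x^2 = -181/2 at (sqrt(181/2), -sqrt(181/2)) and (-sqrt(181/2), sqrt(181/2))
Maximum xy = 181/2 at (sqrt(181/2), sqrt(181/2)) and (-sqrt(181/2), -sqrt(181/2))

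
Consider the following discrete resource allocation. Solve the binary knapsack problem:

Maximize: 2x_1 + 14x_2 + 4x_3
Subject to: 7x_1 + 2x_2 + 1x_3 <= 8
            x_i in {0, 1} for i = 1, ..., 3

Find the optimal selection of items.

Items: item 1 (v=2, w=7), item 2 (v=14, w=2), item 3 (v=4, w=1)
Capacity: 8
Checking all 8 subsets (w = total weight, v = total value):
  {}: w = 0, v = 0
  {1}: w = 7, v = 2
  {2}: w = 2, v = 14
  {3}: w = 1, v = 4
  {1, 2}: w = 9 > 8, infeasible
  {1, 3}: w = 8, v = 6
  {2, 3}: w = 3, v = 18
  {1, 2, 3}: w = 10 > 8, infeasible
Best feasible subset: items [2, 3]
Total weight: 3 <= 8, total value: 18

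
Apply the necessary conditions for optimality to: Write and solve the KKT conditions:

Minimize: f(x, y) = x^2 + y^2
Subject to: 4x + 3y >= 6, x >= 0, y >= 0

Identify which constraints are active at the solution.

KKT conditions for min x^2 + y^2 s.t. 4x + 3y >= 6, x >= 0, y >= 0:
Stationarity: 2x = mu*4 + mu_x, 2y = mu*3 + mu_y, with mu, mu_x, mu_y >= 0
Complementary slackness: mu*(4x + 3y - 6) = 0, mu_x*x = 0, mu_y*y = 0
(0, 0) is infeasible (4*0 + 3*0 < 6), so if mu = 0 stationarity would force x = mu_x/2 >= 0, y = mu_y/2 >= 0 with mu_x*x = mu_y*y = 0, i.e. x = y = 0: contradiction. Hence mu > 0 and 4x + 3y = 6 is active.
Try x > 0, y > 0 (so mu_x = mu_y = 0): x = 4*mu/2, y = 3*mu/2
Substitute: 4*(4*mu/2) + 3*(3*mu/2) = 6
  mu*25/2 = 6 => mu = 12/25
x* = 24/25 > 0, y* = 18/25 > 0, consistent with mu_x = mu_y = 0.
f is convex and the constraints are linear, so this KKT point is the global minimum.
f* = 36/25
Active constraints: 4x + 3y >= 6 (holds with equality, mu = 12/25 > 0); x >= 0 and y >= 0 are inactive (mu_x = mu_y = 0).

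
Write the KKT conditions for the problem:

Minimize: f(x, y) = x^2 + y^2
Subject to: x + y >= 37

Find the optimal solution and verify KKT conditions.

KKT conditions for min x^2 + y^2 s.t. x + y >= 37:
Stationarity: 2x = mu, 2y = mu
So x = y = mu/2.
Complementary slackness: mu*(x + y - 37) = 0
Primal feasibility: x + y >= 37; dual feasibility: mu >= 0
If mu = 0 then x = y = 0, but 0 + 0 < 37 is infeasible, so the constraint is active.
Constraint active: x + y = 2*(mu/2) = 37 => mu = 37
x = y = 37/2, f = 1369/2
Verify: stationarity 2*(37/2) = 37 = mu; primal 37/2 + 37/2 = 37 >= 37; dual mu = 37 >= 0; complementary slackness 37*(37 - 37) = 0. All KKT conditions hold.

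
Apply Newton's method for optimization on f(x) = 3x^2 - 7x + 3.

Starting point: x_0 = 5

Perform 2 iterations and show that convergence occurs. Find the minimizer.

f(x) = 3x^2 - 7x + 3, f'(x) = 6x + (-7), f''(x) = 6
Step 1: f'(5) = 23, x_1 = 5 - 23/6 = 7/6
Step 2: f'(7/6) = 0, x_2 = 7/6 (converged)
Newton's method converges in 1 step for quadratics.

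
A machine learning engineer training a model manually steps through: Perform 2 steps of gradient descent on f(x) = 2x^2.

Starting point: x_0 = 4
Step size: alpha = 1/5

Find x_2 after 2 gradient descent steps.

f(x) = 2x^2, f'(x) = 4x + (0)
Step 1: f'(4) = 16, x_1 = 4 - 1/5 * 16 = 4/5
Step 2: f'(4/5) = 16/5, x_2 = 4/5 - 1/5 * 16/5 = 4/25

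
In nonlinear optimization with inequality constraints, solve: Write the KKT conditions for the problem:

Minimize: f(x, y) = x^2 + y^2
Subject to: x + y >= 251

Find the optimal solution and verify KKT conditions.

KKT conditions for min x^2 + y^2 s.t. x + y >= 251:
Stationarity: 2x = mu, 2y = mu
So x = y = mu/2.
Complementary slackness: mu*(x + y - 251) = 0
Primal feasibility: x + y >= 251; dual feasibility: mu >= 0
If mu = 0 then x = y = 0, but 0 + 0 < 251 is infeasible, so the constraint is active.
Constraint active: x + y = 2*(mu/2) = 251 => mu = 251
x = y = 251/2, f = 63001/2
Verify: stationarity 2*(251/2) = 251 = mu; primal 251/2 + 251/2 = 251 >= 251; dual mu = 251 >= 0; complementary slackness 251*(251 - 251) = 0. All KKT conditions hold.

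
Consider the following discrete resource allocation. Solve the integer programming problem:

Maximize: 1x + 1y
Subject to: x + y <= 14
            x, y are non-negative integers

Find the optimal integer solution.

Objective: 1x + 1y, constraint: x + y <= 14
Coefficient of x is 1 >= coefficient of y is 1, so allocate the entire budget to x.
Optimal: x = 14, y = 0, value = 14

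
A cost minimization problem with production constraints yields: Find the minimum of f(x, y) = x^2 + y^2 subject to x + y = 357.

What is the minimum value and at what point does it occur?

Substitute y = 357 - x into f(x,y) = x^2 + y^2:
g(x) = x^2 + (357 - x)^2 = 2x^2 - 714x + 127449
g'(x) = 4x - 714 = 0  =>  x = 357/2
y = 357 - 357/2 = 357/2
Minimum value = (357/2)^2 + (357/2)^2 = 127449/2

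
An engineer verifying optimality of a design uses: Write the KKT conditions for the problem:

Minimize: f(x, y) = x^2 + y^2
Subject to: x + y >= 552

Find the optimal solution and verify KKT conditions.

KKT conditions for min x^2 + y^2 s.t. x + y >= 552:
Stationarity: 2x = mu, 2y = mu
So x = y = mu/2.
Complementary slackness: mu*(x + y - 552) = 0
Primal feasibility: x + y >= 552; dual feasibility: mu >= 0
If mu = 0 then x = y = 0, but 0 + 0 < 552 is infeasible, so the constraint is active.
Constraint active: x + y = 2*(mu/2) = 552 => mu = 552
x = y = 276, f = 152352
Verify: stationarity 2*276 = 552 = mu; primal 276 + 276 = 552 >= 552; dual mu = 552 >= 0; complementary slackness 552*(552 - 552) = 0. All KKT conditions hold.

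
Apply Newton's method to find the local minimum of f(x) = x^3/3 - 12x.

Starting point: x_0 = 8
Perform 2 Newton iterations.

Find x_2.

f(x) = x^3/3 - 12x
f'(x) = x^2 - 12, f''(x) = 2x
Newton update: x_{n+1} = x_n - (x_n^2 - 12)/(2*x_n)
Step 1: x_0 = 8, f'=52, f''=16, x_1 = 19/4
Step 2: x_1 = 19/4, f'=169/16, f''=19/2, x_2 = 553/152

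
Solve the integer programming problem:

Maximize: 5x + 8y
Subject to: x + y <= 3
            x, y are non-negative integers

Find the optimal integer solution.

Objective: 5x + 8y, constraint: x + y <= 3
Coefficient of y is 8 > coefficient of x is 5, so allocate the entire budget to y.
Optimal: x = 0, y = 3, value = 24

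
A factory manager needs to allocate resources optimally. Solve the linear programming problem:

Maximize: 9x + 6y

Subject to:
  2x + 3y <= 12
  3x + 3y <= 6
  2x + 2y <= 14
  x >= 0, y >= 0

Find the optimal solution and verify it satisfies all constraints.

Feasible vertices: (0, 0), (0, 2), (2, 0)
Objective 9x + 6y at each vertex:
  (0, 0): 0
  (0, 2): 12
  (2, 0): 18
Maximum is 18 at (2, 0).
Verify constraints at (x, y) = (2, 0):
  2*2 + 3*0 = 4 <= 12
  3*2 + 3*0 = 6 <= 6 (active)
  2*2 + 2*0 = 4 <= 14
  x = 2 >= 0, y = 0 >= 0. All constraints satisfied.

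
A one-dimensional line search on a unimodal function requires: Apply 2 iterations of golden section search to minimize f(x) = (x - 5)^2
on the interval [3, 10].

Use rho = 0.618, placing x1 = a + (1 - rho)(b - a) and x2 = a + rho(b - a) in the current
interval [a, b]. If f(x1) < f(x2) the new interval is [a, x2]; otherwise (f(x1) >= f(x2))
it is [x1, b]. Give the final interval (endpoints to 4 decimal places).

Golden section search for min of f(x) = (x - 5)^2 on [3, 10].
Each step: x1 = a + (1 - rho)(b - a), x2 = a + rho(b - a); if f(x1) < f(x2) keep [a, x2], otherwise keep [x1, b].
Step 1: [3.0000, 10.0000], x1=5.6740 (f=0.4543), x2=7.3260 (f=5.4103); f(x1) < f(x2) => keep [3.0000, 7.3260]
Step 2: [3.0000, 7.3260], x1=4.6525 (f=0.1207), x2=5.6735 (f=0.4536); f(x1) < f(x2) => keep [3.0000, 5.6735]
Final interval: [3.0000, 5.6735]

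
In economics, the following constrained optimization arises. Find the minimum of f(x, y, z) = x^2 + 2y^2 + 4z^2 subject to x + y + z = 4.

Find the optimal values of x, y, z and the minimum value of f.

Using Lagrange multipliers on f = x^2 + 2y^2 + 4z^2 with constraint x + y + z = 4:
Conditions: 2*1*x = lambda, 2*2*y = lambda, 2*4*z = lambda
So x = lambda/2, y = lambda/4, z = lambda/8
Substituting into constraint: lambda * (7/8) = 4
lambda = 32/7
x = 16/7, y = 8/7, z = 4/7
Minimum value = 64/7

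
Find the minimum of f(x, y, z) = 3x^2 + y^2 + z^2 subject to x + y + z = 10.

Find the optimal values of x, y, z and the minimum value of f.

Using Lagrange multipliers on f = 3x^2 + y^2 + z^2 with constraint x + y + z = 10:
Conditions: 2*3*x = lambda, 2*1*y = lambda, 2*1*z = lambda
So x = lambda/6, y = lambda/2, z = lambda/2
Substituting into constraint: lambda * (7/6) = 10
lambda = 60/7
x = 10/7, y = 30/7, z = 30/7
Minimum value = 300/7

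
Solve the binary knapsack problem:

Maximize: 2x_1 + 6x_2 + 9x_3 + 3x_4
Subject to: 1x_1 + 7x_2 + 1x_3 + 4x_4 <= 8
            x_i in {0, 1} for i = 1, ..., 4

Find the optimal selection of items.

Items: item 1 (v=2, w=1), item 2 (v=6, w=7), item 3 (v=9, w=1), item 4 (v=3, w=4)
Capacity: 8
Checking all 16 subsets (w = total weight, v = total value):
  {}: w = 0, v = 0
  {1}: w = 1, v = 2
  {2}: w = 7, v = 6
  {3}: w = 1, v = 9
  {4}: w = 4, v = 3
  {1, 2}: w = 8, v = 8
  {1, 3}: w = 2, v = 11
  {1, 4}: w = 5, v = 5
  {2, 3}: w = 8, v = 15
  {2, 4}: w = 11 > 8, infeasible
  {3, 4}: w = 5, v = 12
  {1, 2, 3}: w = 9 > 8, infeasible
  {1, 2, 4}: w = 12 > 8, infeasible
  {1, 3, 4}: w = 6, v = 14
  {2, 3, 4}: w = 12 > 8, infeasible
  {1, 2, 3, 4}: w = 13 > 8, infeasible
Best feasible subset: items [2, 3]
Total weight: 8 <= 8, total value: 15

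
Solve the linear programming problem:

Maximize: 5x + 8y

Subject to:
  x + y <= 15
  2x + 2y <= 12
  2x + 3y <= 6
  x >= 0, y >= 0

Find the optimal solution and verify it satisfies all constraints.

Feasible vertices: (0, 0), (0, 2), (3, 0)
Objective 5x + 8y at each vertex:
  (0, 0): 0
  (0, 2): 16
  (3, 0): 15
Maximum is 16 at (0, 2).
Verify constraints at (x, y) = (0, 2):
  1*0 + 1*2 = 2 <= 15
  2*0 + 2*2 = 4 <= 12
  2*0 + 3*2 = 6 <= 6 (active)
  x = 0 >= 0, y = 2 >= 0. All constraints satisfied.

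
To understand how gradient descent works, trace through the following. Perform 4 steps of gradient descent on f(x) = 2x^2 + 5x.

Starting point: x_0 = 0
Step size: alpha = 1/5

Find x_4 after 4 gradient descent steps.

f(x) = 2x^2 + 5x, f'(x) = 4x + (5)
Step 1: f'(0) = 5, x_1 = 0 - 1/5 * 5 = -1
Step 2: f'(-1) = 1, x_2 = -1 - 1/5 * 1 = -6/5
Step 3: f'(-6/5) = 1/5, x_3 = -6/5 - 1/5 * 1/5 = -31/25
Step 4: f'(-31/25) = 1/25, x_4 = -31/25 - 1/5 * 1/25 = -156/125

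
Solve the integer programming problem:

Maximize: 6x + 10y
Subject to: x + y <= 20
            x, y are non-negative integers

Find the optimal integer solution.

Objective: 6x + 10y, constraint: x + y <= 20
Coefficient of y is 10 > coefficient of x is 6, so allocate the entire budget to y.
Optimal: x = 0, y = 20, value = 200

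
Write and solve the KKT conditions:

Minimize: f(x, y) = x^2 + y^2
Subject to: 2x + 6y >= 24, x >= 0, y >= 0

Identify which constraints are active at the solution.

KKT conditions for min x^2 + y^2 s.t. 2x + 6y >= 24, x >= 0, y >= 0:
Stationarity: 2x = mu*2 + mu_x, 2y = mu*6 + mu_y, with mu, mu_x, mu_y >= 0
Complementary slackness: mu*(2x + 6y - 24) = 0, mu_x*x = 0, mu_y*y = 0
(0, 0) is infeasible (2*0 + 6*0 < 24), so if mu = 0 stationarity would force x = mu_x/2 >= 0, y = mu_y/2 >= 0 with mu_x*x = mu_y*y = 0, i.e. x = y = 0: contradiction. Hence mu > 0 and 2x + 6y = 24 is active.
Try x > 0, y > 0 (so mu_x = mu_y = 0): x = 2*mu/2, y = 6*mu/2
Substitute: 2*(2*mu/2) + 6*(6*mu/2) = 24
  mu*40/2 = 24 => mu = 6/5
x* = 6/5 > 0, y* = 18/5 > 0, consistent with mu_x = mu_y = 0.
f is convex and the constraints are linear, so this KKT point is the global minimum.
f* = 72/5
Active constraints: 2x + 6y >= 24 (holds with equality, mu = 6/5 > 0); x >= 0 and y >= 0 are inactive (mu_x = mu_y = 0).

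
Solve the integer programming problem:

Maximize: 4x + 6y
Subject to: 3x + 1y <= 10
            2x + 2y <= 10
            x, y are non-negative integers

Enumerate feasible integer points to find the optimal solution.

Constraint 1: 3x + 1y <= 10
Constraint 2: 2x + 2y <= 10
Feasible x range (need y >= 0): 0 <= x <= min(10/3, 10/2) => x in {0, ..., 3}.
Enumerate feasible integer points row by row (the coefficient of y is 6 > 0, so for each x the largest feasible y gives the best value):
  x = 0: y <= min((10 - 3*0)/1, (10 - 2*0)/2) => y in {0, ..., 5}; best 4*0 + 6*5 = 30
  x = 1: y <= min((10 - 3*1)/1, (10 - 2*1)/2) => y in {0, ..., 4}; best 4*1 + 6*4 = 28
  x = 2: y <= min((10 - 3*2)/1, (10 - 2*2)/2) => y in {0, ..., 3}; best 4*2 + 6*3 = 26
  x = 3: y <= min((10 - 3*3)/1, (10 - 2*3)/2) => y in {0, ..., 1}; best 4*3 + 6*1 = 18
The maximum 4x + 6y = 30 is achieved at x = 0, y = 5.
Check: 3*0 + 1*5 = 5 <= 10 and 2*0 + 2*5 = 10 <= 10.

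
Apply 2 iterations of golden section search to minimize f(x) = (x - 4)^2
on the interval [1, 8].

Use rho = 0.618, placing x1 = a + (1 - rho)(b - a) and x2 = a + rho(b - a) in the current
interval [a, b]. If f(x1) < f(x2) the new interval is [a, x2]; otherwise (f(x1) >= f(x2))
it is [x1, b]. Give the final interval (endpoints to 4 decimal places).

Golden section search for min of f(x) = (x - 4)^2 on [1, 8].
Each step: x1 = a + (1 - rho)(b - a), x2 = a + rho(b - a); if f(x1) < f(x2) keep [a, x2], otherwise keep [x1, b].
Step 1: [1.0000, 8.0000], x1=3.6740 (f=0.1063), x2=5.3260 (f=1.7583); f(x1) < f(x2) => keep [1.0000, 5.3260]
Step 2: [1.0000, 5.3260], x1=2.6525 (f=1.8157), x2=3.6735 (f=0.1066); f(x1) > f(x2) => keep [2.6525, 5.3260]
Final interval: [2.6525, 5.3260]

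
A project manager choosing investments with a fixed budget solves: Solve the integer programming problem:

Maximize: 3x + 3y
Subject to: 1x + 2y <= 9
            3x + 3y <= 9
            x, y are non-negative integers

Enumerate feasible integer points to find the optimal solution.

Constraint 1: 1x + 2y <= 9
Constraint 2: 3x + 3y <= 9
Feasible x range (need y >= 0): 0 <= x <= min(9/1, 9/3) => x in {0, ..., 3}.
Enumerate feasible integer points row by row (the coefficient of y is 3 > 0, so for each x the largest feasible y gives the best value):
  x = 0: y <= min((9 - 1*0)/2, (9 - 3*0)/3) => y in {0, ..., 3}; best 3*0 + 3*3 = 9
  x = 1: y <= min((9 - 1*1)/2, (9 - 3*1)/3) => y in {0, ..., 2}; best 3*1 + 3*2 = 9
  x = 2: y <= min((9 - 1*2)/2, (9 - 3*2)/3) => y in {0, ..., 1}; best 3*2 + 3*1 = 9
  x = 3: y <= min((9 - 1*3)/2, (9 - 3*3)/3) => y in {0}; best 3*3 + 3*0 = 9
The maximum 3x + 3y = 9 is achieved at x = 0, y = 3.
(The same value 9 is also attained at (1, 2), (2, 1), (3, 0).)
Check: 1*0 + 2*3 = 6 <= 9 and 3*0 + 3*3 = 9 <= 9.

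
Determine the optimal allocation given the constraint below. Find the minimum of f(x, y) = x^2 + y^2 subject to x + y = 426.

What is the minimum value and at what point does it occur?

Substitute y = 426 - x into f(x,y) = x^2 + y^2:
g(x) = x^2 + (426 - x)^2 = 2x^2 - 852x + 181476
g'(x) = 4x - 852 = 0  =>  x = 213
y = 426 - 213 = 213
Minimum value = 213^2 + 213^2 = 90738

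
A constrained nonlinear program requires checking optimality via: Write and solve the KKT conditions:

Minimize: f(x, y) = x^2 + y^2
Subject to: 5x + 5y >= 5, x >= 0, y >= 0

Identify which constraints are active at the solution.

KKT conditions for min x^2 + y^2 s.t. 5x + 5y >= 5, x >= 0, y >= 0:
Stationarity: 2x = mu*5 + mu_x, 2y = mu*5 + mu_y, with mu, mu_x, mu_y >= 0
Complementary slackness: mu*(5x + 5y - 5) = 0, mu_x*x = 0, mu_y*y = 0
(0, 0) is infeasible (5*0 + 5*0 < 5), so if mu = 0 stationarity would force x = mu_x/2 >= 0, y = mu_y/2 >= 0 with mu_x*x = mu_y*y = 0, i.e. x = y = 0: contradiction. Hence mu > 0 and 5x + 5y = 5 is active.
Try x > 0, y > 0 (so mu_x = mu_y = 0): x = 5*mu/2, y = 5*mu/2
Substitute: 5*(5*mu/2) + 5*(5*mu/2) = 5
  mu*50/2 = 5 => mu = 1/5
x* = 1/2 > 0, y* = 1/2 > 0, consistent with mu_x = mu_y = 0.
f is convex and the constraints are linear, so this KKT point is the global minimum.
f* = 1/2
Active constraints: 5x + 5y >= 5 (holds with equality, mu = 1/5 > 0); x >= 0 and y >= 0 are inactive (mu_x = mu_y = 0).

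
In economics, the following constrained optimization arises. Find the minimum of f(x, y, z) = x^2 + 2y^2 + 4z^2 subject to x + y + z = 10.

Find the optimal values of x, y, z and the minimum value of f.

Using Lagrange multipliers on f = x^2 + 2y^2 + 4z^2 with constraint x + y + z = 10:
Conditions: 2*1*x = lambda, 2*2*y = lambda, 2*4*z = lambda
So x = lambda/2, y = lambda/4, z = lambda/8
Substituting into constraint: lambda * (7/8) = 10
lambda = 80/7
x = 40/7, y = 20/7, z = 10/7
Minimum value = 400/7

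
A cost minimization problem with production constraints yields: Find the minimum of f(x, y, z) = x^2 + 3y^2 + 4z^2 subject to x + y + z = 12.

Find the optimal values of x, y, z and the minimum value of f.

Using Lagrange multipliers on f = x^2 + 3y^2 + 4z^2 with constraint x + y + z = 12:
Conditions: 2*1*x = lambda, 2*3*y = lambda, 2*4*z = lambda
So x = lambda/2, y = lambda/6, z = lambda/8
Substituting into constraint: lambda * (19/24) = 12
lambda = 288/19
x = 144/19, y = 48/19, z = 36/19
Minimum value = 1728/19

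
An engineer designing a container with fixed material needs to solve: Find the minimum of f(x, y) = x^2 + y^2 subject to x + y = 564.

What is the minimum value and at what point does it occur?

Substitute y = 564 - x into f(x,y) = x^2 + y^2:
g(x) = x^2 + (564 - x)^2 = 2x^2 - 1128x + 318096
g'(x) = 4x - 1128 = 0  =>  x = 282
y = 564 - 282 = 282
Minimum value = 282^2 + 282^2 = 159048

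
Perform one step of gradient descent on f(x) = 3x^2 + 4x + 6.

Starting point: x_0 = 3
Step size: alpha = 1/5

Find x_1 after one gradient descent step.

f(x) = 3x^2 + 4x + 6
f'(x) = 6x + 4
f'(3) = 6*3 + (4) = 22
x_1 = x_0 - alpha * f'(x_0) = 3 - 1/5 * 22 = -7/5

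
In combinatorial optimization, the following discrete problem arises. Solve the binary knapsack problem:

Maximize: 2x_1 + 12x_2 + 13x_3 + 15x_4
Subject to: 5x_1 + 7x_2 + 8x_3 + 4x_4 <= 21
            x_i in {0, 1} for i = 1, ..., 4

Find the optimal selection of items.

Items: item 1 (v=2, w=5), item 2 (v=12, w=7), item 3 (v=13, w=8), item 4 (v=15, w=4)
Capacity: 21
Checking all 16 subsets (w = total weight, v = total value):
  {}: w = 0, v = 0
  {1}: w = 5, v = 2
  {2}: w = 7, v = 12
  {3}: w = 8, v = 13
  {4}: w = 4, v = 15
  {1, 2}: w = 12, v = 14
  {1, 3}: w = 13, v = 15
  {1, 4}: w = 9, v = 17
  {2, 3}: w = 15, v = 25
  {2, 4}: w = 11, v = 27
  {3, 4}: w = 12, v = 28
  {1, 2, 3}: w = 20, v = 27
  {1, 2, 4}: w = 16, v = 29
  {1, 3, 4}: w = 17, v = 30
  {2, 3, 4}: w = 19, v = 40
  {1, 2, 3, 4}: w = 24 > 21, infeasible
Best feasible subset: items [2, 3, 4]
Total weight: 19 <= 21, total value: 40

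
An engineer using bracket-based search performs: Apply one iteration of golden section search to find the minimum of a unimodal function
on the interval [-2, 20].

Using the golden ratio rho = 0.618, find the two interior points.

Golden section search on [-2, 20].
Golden ratio rho = 0.618 (approx).
Interior points:
  x_1 = -2 + (1-0.618)*22 = 6.4040
  x_2 = -2 + 0.618*22 = 11.5960
Compare f(x_1) and f(x_2) to determine which subinterval to keep.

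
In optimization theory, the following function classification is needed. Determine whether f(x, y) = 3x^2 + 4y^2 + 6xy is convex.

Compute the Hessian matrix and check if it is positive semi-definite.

f(x,y) = 3x^2 + 4y^2 + 6xy
Hessian H = [[6, 6], [6, 8]]
trace(H) = 14, det(H) = 12
Eigenvalues: (14 +/- sqrt(148)) / 2 = 13.08, 0.9172
Since both eigenvalues > 0, f is convex.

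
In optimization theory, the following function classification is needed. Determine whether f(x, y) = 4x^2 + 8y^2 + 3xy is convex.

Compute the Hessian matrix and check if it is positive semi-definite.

f(x,y) = 4x^2 + 8y^2 + 3xy
Hessian H = [[8, 3], [3, 16]]
trace(H) = 24, det(H) = 119
Eigenvalues: (24 +/- sqrt(100)) / 2 = 17, 7
Since both eigenvalues > 0, f is convex.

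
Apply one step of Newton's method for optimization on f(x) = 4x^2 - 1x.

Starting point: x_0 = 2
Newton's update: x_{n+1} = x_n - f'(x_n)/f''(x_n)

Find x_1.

f(x) = 4x^2 - 1x
f'(x) = 8x + (-1), f''(x) = 8
Newton step: x_1 = x_0 - f'(x_0)/f''(x_0)
f'(2) = 15
x_1 = 2 - 15/8 = 1/8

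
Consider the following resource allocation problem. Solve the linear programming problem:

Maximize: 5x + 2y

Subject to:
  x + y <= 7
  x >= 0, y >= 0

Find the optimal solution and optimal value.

The feasible region has vertices at [(0, 0), (7, 0), (0, 7)].
Checking objective 5x + 2y at each vertex:
  (0, 0): 5*0 + 2*0 = 0
  (7, 0): 5*7 + 2*0 = 35
  (0, 7): 5*0 + 2*7 = 14
Maximum is 35 at (7, 0).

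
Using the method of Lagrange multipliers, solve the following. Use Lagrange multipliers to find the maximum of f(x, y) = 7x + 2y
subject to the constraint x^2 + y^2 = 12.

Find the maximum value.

Set up Lagrange conditions: grad f = lambda * grad g
  7 = 2*lambda*x
  2 = 2*lambda*y
From these: x/y = 7/2, so x = 7t, y = 2t for some t.
Substitute into constraint: (7t)^2 + (2t)^2 = 12
  t^2 * 53 = 12
  t = sqrt(12/53)
Maximum = 7*x + 2*y = (7^2 + 2^2)*t = 53 * sqrt(12/53) = sqrt(636)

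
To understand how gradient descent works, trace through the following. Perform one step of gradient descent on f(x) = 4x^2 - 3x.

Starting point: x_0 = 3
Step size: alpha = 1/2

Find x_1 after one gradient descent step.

f(x) = 4x^2 - 3x
f'(x) = 8x - 3
f'(3) = 8*3 + (-3) = 21
x_1 = x_0 - alpha * f'(x_0) = 3 - 1/2 * 21 = -15/2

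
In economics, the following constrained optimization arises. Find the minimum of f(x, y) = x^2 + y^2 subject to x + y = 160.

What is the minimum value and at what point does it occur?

Substitute y = 160 - x into f(x,y) = x^2 + y^2:
g(x) = x^2 + (160 - x)^2 = 2x^2 - 320x + 25600
g'(x) = 4x - 320 = 0  =>  x = 80
y = 160 - 80 = 80
Minimum value = 80^2 + 80^2 = 12800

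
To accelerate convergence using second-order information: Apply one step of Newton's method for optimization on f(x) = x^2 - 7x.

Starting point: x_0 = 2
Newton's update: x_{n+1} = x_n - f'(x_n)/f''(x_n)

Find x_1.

f(x) = x^2 - 7x
f'(x) = 2x + (-7), f''(x) = 2
Newton step: x_1 = x_0 - f'(x_0)/f''(x_0)
f'(2) = -3
x_1 = 2 - -3/2 = 7/2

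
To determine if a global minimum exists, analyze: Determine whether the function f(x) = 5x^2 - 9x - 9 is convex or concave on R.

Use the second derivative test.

f(x) = 5x^2 - 9x - 9
f'(x) = 10x - 9
f''(x) = 10
Since f''(x) = 10 > 0 for all x, f is convex on R.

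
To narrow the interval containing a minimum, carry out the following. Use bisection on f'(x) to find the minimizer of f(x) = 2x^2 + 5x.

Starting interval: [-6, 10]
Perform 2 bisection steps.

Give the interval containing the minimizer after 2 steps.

Finding critical point of f(x) = 2x^2 + 5x using bisection on f'(x) = 4x + 5.
f'(x) = 0 when x = -5/4.
Starting interval: [-6, 10]
Step 1: mid = 2, f'(mid) = 13, new interval = [-6, 2]
Step 2: mid = -2, f'(mid) = -3, new interval = [-2, 2]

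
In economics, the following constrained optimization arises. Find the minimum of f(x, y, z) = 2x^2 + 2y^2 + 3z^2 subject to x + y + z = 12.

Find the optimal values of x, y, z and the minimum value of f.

Using Lagrange multipliers on f = 2x^2 + 2y^2 + 3z^2 with constraint x + y + z = 12:
Conditions: 2*2*x = lambda, 2*2*y = lambda, 2*3*z = lambda
So x = lambda/4, y = lambda/4, z = lambda/6
Substituting into constraint: lambda * (2/3) = 12
lambda = 18
x = 9/2, y = 9/2, z = 3
Minimum value = 108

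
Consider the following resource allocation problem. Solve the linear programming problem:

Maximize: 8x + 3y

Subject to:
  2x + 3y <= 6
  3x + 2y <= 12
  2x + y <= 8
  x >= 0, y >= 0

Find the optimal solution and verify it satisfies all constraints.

Feasible vertices: (0, 0), (0, 2), (3, 0)
Objective 8x + 3y at each vertex:
  (0, 0): 0
  (0, 2): 6
  (3, 0): 24
Maximum is 24 at (3, 0).
Verify constraints at (x, y) = (3, 0):
  2*3 + 3*0 = 6 <= 6 (active)
  3*3 + 2*0 = 9 <= 12
  2*3 + 1*0 = 6 <= 8
  x = 3 >= 0, y = 0 >= 0. All constraints satisfied.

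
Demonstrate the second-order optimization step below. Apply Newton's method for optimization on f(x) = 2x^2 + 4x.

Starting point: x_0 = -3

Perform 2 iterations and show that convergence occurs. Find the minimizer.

f(x) = 2x^2 + 4x, f'(x) = 4x + (4), f''(x) = 4
Step 1: f'(-3) = -8, x_1 = -3 - -8/4 = -1
Step 2: f'(-1) = 0, x_2 = -1 (converged)
Newton's method converges in 1 step for quadratics.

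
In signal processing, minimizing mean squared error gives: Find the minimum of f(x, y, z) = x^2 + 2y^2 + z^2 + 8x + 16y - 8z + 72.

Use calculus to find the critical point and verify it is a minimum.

f(x,y,z) = x^2 + 2y^2 + z^2 + 8x + 16y - 8z + 72
df/dx = 2x + (8) = 0 => x = -4
df/dy = 4y + (16) = 0 => y = -4
df/dz = 2z + (-8) = 0 => z = 4
f(-4,-4,4) = 1*(-4)^2 + 2*(-4)^2 + 1*(4)^2 + 8*(-4) + 16*(-4) + -8*(4) + 72 = 8
Hessian is diagonal with entries 2, 4, 2 > 0, confirmed minimum.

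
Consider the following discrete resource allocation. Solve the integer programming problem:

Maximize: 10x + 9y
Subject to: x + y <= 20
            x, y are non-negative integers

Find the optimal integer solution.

Objective: 10x + 9y, constraint: x + y <= 20
Coefficient of x is 10 >= coefficient of y is 9, so allocate the entire budget to x.
Optimal: x = 20, y = 0, value = 200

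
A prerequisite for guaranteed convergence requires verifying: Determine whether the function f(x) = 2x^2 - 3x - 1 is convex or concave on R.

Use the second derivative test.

f(x) = 2x^2 - 3x - 1
f'(x) = 4x - 3
f''(x) = 4
Since f''(x) = 4 > 0 for all x, f is convex on R.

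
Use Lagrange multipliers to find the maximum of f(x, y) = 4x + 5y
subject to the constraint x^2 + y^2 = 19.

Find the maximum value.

Set up Lagrange conditions: grad f = lambda * grad g
  4 = 2*lambda*x
  5 = 2*lambda*y
From these: x/y = 4/5, so x = 4t, y = 5t for some t.
Substitute into constraint: (4t)^2 + (5t)^2 = 19
  t^2 * 41 = 19
  t = sqrt(19/41)
Maximum = 4*x + 5*y = (4^2 + 5^2)*t = 41 * sqrt(19/41) = sqrt(779)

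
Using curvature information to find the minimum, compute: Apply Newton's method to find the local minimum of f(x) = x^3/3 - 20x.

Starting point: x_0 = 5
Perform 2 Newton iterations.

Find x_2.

f(x) = x^3/3 - 20x
f'(x) = x^2 - 20, f''(x) = 2x
Newton update: x_{n+1} = x_n - (x_n^2 - 20)/(2*x_n)
Step 1: x_0 = 5, f'=5, f''=10, x_1 = 9/2
Step 2: x_1 = 9/2, f'=1/4, f''=9, x_2 = 161/36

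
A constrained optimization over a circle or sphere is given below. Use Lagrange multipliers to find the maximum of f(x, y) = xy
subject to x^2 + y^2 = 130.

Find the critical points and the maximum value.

Lagrange conditions: y = 2*lambda*x and x = 2*lambda*y
If x = 0 then y = 0, violating the constraint, so x, y != 0.
Dividing: y/x = x/y => x^2 = y^2 => y = x or y = -x
Constraint: 2x^2 = 130 => x^2 = 65 => x = +/-sqrt(65)
Critical points: (sqrt(65), sqrt(65)), (-sqrt(65), -sqrt(65)), (sqrt(65), -sqrt(65)), (-sqrt(65), sqrt(65))
  y = x:  xy = x^2 = 65  at (sqrt(65), sqrt(65)) and (-sqrt(65), -sqrt(65))
  y = -x: xy = -x^2 = -65 at (sqrt(65), -sqrt(65)) and (-sqrt(65), sqrt(65))
Maximum xy = 65 at (sqrt(65), sqrt(65)) and (-sqrt(65), -sqrt(65))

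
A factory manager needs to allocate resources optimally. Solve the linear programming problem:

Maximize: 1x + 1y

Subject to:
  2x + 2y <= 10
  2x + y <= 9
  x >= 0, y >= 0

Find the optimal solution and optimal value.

Feasible vertices: (0, 0), (0, 5), (4, 1), (9/2, 0)
Objective 1x + 1y at each:
  (0, 0): 0
  (0, 5): 5
  (4, 1): 5
  (9/2, 0): 9/2
Maximum is 5 at (0, 5).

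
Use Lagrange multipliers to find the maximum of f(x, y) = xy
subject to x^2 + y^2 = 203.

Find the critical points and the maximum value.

Lagrange conditions: y = 2*lambda*x and x = 2*lambda*y
If x = 0 then y = 0, violating the constraint, so x, y != 0.
Dividing: y/x = x/y => x^2 = y^2 => y = x or y = -x
Constraint: 2x^2 = 203 => x^2 = 203/2 => x = +/-sqrt(203/2)
Critical points: (sqrt(203/2), sqrt(203/2)), (-sqrt(203/2), -sqrt(203/2)), (sqrt(203/2), -sqrt(203/2)), (-sqrt(203/2), sqrt(203/2))
  y = x:  xy = x^2 = 203/2  at (sqrt(203/2), sqrt(203/2)) and (-sqrt(203/2), -sqrt(203/2))
  y = -x: xy = -x^2 = -203/2 at (sqrt(203/2), -sqrt(203/2)) and (-sqrt(203/2), sqrt(203/2))
Maximum xy = 203/2 at (sqrt(203/2), sqrt(203/2)) and (-sqrt(203/2), -sqrt(203/2))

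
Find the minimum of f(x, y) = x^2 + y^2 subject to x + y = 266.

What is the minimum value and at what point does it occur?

Substitute y = 266 - x into f(x,y) = x^2 + y^2:
g(x) = x^2 + (266 - x)^2 = 2x^2 - 532x + 70756
g'(x) = 4x - 532 = 0  =>  x = 133
y = 266 - 133 = 133
Minimum value = 133^2 + 133^2 = 35378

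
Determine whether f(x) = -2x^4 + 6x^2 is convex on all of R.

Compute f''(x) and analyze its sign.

f(x) = -2x^4 + 6x^2
f'(x) = -8x^3 + 12x
f''(x) = -24x^2 + 12
f''(x) = -24x^2 + 12 -> -inf as |x| -> inf
Therefore, f is not globally convex on R.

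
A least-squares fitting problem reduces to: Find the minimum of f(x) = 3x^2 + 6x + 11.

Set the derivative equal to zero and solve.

f(x) = 3x^2 + 6x + 11
f'(x) = 6x + (6) = 0
x = -6/6 = -1
f(-1) = 8
Since f''(x) = 6 > 0, this is a minimum.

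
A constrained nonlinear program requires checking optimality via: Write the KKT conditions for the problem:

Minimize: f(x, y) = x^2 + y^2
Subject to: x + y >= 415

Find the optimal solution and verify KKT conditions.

KKT conditions for min x^2 + y^2 s.t. x + y >= 415:
Stationarity: 2x = mu, 2y = mu
So x = y = mu/2.
Complementary slackness: mu*(x + y - 415) = 0
Primal feasibility: x + y >= 415; dual feasibility: mu >= 0
If mu = 0 then x = y = 0, but 0 + 0 < 415 is infeasible, so the constraint is active.
Constraint active: x + y = 2*(mu/2) = 415 => mu = 415
x = y = 415/2, f = 172225/2
Verify: stationarity 2*(415/2) = 415 = mu; primal 415/2 + 415/2 = 415 >= 415; dual mu = 415 >= 0; complementary slackness 415*(415 - 415) = 0. All KKT conditions hold.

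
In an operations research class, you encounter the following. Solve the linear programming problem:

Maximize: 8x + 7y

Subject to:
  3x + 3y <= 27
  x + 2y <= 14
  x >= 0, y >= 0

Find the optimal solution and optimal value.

Feasible vertices: (0, 0), (0, 7), (4, 5), (9, 0)
Objective 8x + 7y at each:
  (0, 0): 0
  (0, 7): 49
  (4, 5): 67
  (9, 0): 72
Maximum is 72 at (9, 0).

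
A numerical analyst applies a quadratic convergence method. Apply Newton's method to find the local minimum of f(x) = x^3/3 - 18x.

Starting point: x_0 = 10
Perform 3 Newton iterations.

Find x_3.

f(x) = x^3/3 - 18x
f'(x) = x^2 - 18, f''(x) = 2x
Newton update: x_{n+1} = x_n - (x_n^2 - 18)/(2*x_n)
Step 1: x_0 = 10, f'=82, f''=20, x_1 = 59/10
Step 2: x_1 = 59/10, f'=1681/100, f''=59/5, x_2 = 5281/1180
Step 3: x_2 = 5281/1180, f'=2825761/1392400, f''=5281/590, x_3 = 52952161/12463160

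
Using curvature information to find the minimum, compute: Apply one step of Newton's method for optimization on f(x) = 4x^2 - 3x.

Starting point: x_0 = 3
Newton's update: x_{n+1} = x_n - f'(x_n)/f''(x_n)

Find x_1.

f(x) = 4x^2 - 3x
f'(x) = 8x + (-3), f''(x) = 8
Newton step: x_1 = x_0 - f'(x_0)/f''(x_0)
f'(3) = 21
x_1 = 3 - 21/8 = 3/8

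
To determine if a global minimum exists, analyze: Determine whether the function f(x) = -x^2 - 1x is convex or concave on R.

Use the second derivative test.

f(x) = -x^2 - 1x
f'(x) = -2x - 1
f''(x) = -2
Since f''(x) = -2 < 0 for all x, f is concave on R.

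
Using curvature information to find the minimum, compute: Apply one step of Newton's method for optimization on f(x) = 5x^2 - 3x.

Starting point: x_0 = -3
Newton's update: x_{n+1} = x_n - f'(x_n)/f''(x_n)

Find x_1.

f(x) = 5x^2 - 3x
f'(x) = 10x + (-3), f''(x) = 10
Newton step: x_1 = x_0 - f'(x_0)/f''(x_0)
f'(-3) = -33
x_1 = -3 - -33/10 = 3/10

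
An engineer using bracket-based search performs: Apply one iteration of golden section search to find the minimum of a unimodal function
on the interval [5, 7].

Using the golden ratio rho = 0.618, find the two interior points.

Golden section search on [5, 7].
Golden ratio rho = 0.618 (approx).
Interior points:
  x_1 = 5 + (1-0.618)*2 = 5.7640
  x_2 = 5 + 0.618*2 = 6.2360
Compare f(x_1) and f(x_2) to determine which subinterval to keep.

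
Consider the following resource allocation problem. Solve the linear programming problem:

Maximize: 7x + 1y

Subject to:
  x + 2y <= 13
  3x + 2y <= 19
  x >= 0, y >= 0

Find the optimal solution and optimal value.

Feasible vertices: (0, 0), (0, 13/2), (3, 5), (19/3, 0)
Objective 7x + 1y at each:
  (0, 0): 0
  (0, 13/2): 13/2
  (3, 5): 26
  (19/3, 0): 133/3
Maximum is 133/3 at (19/3, 0).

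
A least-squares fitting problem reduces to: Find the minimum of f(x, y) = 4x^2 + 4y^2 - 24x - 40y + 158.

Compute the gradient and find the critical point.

f(x,y) = 4x^2 + 4y^2 - 24x - 40y + 158
df/dx = 8x + (-24) = 0  =>  x = 3
df/dy = 8y + (-40) = 0  =>  y = 5
f(3, 5) = 4*(3)^2 + 4*(5)^2 + -24*(3) + -40*(5) + 158 = 22
Hessian is diagonal with entries 8, 8 > 0, so this is a minimum.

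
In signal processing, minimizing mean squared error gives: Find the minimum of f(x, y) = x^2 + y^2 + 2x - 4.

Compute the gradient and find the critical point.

f(x,y) = x^2 + y^2 + 2x - 4
df/dx = 2x + (2) = 0  =>  x = -1
df/dy = 2y + (0) = 0  =>  y = 0
f(-1, 0) = 1*(-1)^2 + 1*(0)^2 + 2*(-1) + -4 = -5
Hessian is diagonal with entries 2, 2 > 0, so this is a minimum.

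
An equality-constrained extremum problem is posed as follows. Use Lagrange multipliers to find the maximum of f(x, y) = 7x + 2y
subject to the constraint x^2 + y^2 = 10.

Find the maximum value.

Set up Lagrange conditions: grad f = lambda * grad g
  7 = 2*lambda*x
  2 = 2*lambda*y
From these: x/y = 7/2, so x = 7t, y = 2t for some t.
Substitute into constraint: (7t)^2 + (2t)^2 = 10
  t^2 * 53 = 10
  t = sqrt(10/53)
Maximum = 7*x + 2*y = (7^2 + 2^2)*t = 53 * sqrt(10/53) = sqrt(530)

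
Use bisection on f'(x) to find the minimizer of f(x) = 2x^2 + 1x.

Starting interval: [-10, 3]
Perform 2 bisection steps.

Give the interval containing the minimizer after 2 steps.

Finding critical point of f(x) = 2x^2 + 1x using bisection on f'(x) = 4x + 1.
f'(x) = 0 when x = -1/4.
Starting interval: [-10, 3]
Step 1: mid = -7/2, f'(mid) = -13, new interval = [-7/2, 3]
Step 2: mid = -1/4, f'(mid) = 0, new interval = [-1/4, -1/4]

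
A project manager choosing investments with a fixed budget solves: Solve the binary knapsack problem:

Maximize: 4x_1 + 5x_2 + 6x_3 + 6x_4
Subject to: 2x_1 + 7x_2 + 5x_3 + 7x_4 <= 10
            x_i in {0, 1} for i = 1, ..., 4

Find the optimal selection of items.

Items: item 1 (v=4, w=2), item 2 (v=5, w=7), item 3 (v=6, w=5), item 4 (v=6, w=7)
Capacity: 10
Checking all 16 subsets (w = total weight, v = total value):
  {}: w = 0, v = 0
  {1}: w = 2, v = 4
  {2}: w = 7, v = 5
  {3}: w = 5, v = 6
  {4}: w = 7, v = 6
  {1, 2}: w = 9, v = 9
  {1, 3}: w = 7, v = 10
  {1, 4}: w = 9, v = 10
  {2, 3}: w = 12 > 10, infeasible
  {2, 4}: w = 14 > 10, infeasible
  {3, 4}: w = 12 > 10, infeasible
  {1, 2, 3}: w = 14 > 10, infeasible
  {1, 2, 4}: w = 16 > 10, infeasible
  {1, 3, 4}: w = 14 > 10, infeasible
  {2, 3, 4}: w = 19 > 10, infeasible
  {1, 2, 3, 4}: w = 21 > 10, infeasible
Best feasible subset: items [1, 3]
(The same value 10 is also attained by {1, 4}.)
Total weight: 7 <= 10, total value: 10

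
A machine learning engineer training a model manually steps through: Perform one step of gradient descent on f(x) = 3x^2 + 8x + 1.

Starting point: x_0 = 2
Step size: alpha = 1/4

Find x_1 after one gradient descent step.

f(x) = 3x^2 + 8x + 1
f'(x) = 6x + 8
f'(2) = 6*2 + (8) = 20
x_1 = x_0 - alpha * f'(x_0) = 2 - 1/4 * 20 = -3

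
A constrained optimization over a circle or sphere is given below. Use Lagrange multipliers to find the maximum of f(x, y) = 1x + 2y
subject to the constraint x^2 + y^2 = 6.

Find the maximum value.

Set up Lagrange conditions: grad f = lambda * grad g
  1 = 2*lambda*x
  2 = 2*lambda*y
From these: x/y = 1/2, so x = 1t, y = 2t for some t.
Substitute into constraint: (1t)^2 + (2t)^2 = 6
  t^2 * 5 = 6
  t = sqrt(6/5)
Maximum = 1*x + 2*y = (1^2 + 2^2)*t = 5 * sqrt(6/5) = sqrt(30)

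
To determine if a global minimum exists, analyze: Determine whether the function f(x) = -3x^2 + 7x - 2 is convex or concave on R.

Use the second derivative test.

f(x) = -3x^2 + 7x - 2
f'(x) = -6x + 7
f''(x) = -6
Since f''(x) = -6 < 0 for all x, f is concave on R.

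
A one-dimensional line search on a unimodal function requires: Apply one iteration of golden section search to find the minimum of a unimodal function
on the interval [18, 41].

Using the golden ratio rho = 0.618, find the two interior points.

Golden section search on [18, 41].
Golden ratio rho = 0.618 (approx).
Interior points:
  x_1 = 18 + (1-0.618)*23 = 26.7860
  x_2 = 18 + 0.618*23 = 32.2140
Compare f(x_1) and f(x_2) to determine which subinterval to keep.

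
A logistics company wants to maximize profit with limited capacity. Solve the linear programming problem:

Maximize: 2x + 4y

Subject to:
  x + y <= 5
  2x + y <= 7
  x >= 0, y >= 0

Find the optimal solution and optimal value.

Feasible vertices: (0, 0), (0, 5), (2, 3), (7/2, 0)
Objective 2x + 4y at each:
  (0, 0): 0
  (0, 5): 20
  (2, 3): 16
  (7/2, 0): 7
Maximum is 20 at (0, 5).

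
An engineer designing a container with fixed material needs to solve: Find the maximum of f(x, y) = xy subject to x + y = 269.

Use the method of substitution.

Substitute y = 269 - x into f(x,y) = xy:
g(x) = x(269 - x) = 269x - x^2
g'(x) = 269 - 2x = 0  =>  x = 269/2
y = 269 - 269/2 = 269/2
Maximum value = (269/2) * (269/2) = 72361/4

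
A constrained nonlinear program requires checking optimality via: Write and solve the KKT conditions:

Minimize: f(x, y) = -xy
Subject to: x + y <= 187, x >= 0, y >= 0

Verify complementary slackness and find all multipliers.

Problem: min -xy s.t. x + y <= 187 (multiplier lambda), x >= 0 (mu_x), y >= 0 (mu_y)
KKT stationarity: -y + lambda - mu_x = 0, -x + lambda - mu_y = 0, with lambda, mu_x, mu_y >= 0
Complementary slackness: lambda*(x + y - 187) = 0, mu_x*x = 0, mu_y*y = 0
If lambda = 0: y = -mu_x <= 0 and x = -mu_y <= 0 force x = y = 0 with f = 0; but x = y = 187/2 is feasible with f = -34969/4 < 0, so this is not the minimum. Hence lambda > 0 and x + y = 187.
Try x > 0, y > 0 (so mu_x = mu_y = 0): y = lambda, x = lambda => x = y = lambda
x + y = 187 => 2*lambda = 187 => lambda = 187/2
x* = y* = 187/2 > 0, consistent with mu_x = mu_y = 0.
(Any feasible point with x = 0 or y = 0 has f = 0 > -34969/4, so the minimum is not on those boundaries.)
min(-xy) = -34969/4 (i.e. max xy = 34969/4)
Multipliers: lambda = 187/2, mu_x = 0, mu_y = 0
Complementary slackness: lambda*(x + y - 187) = 187/2*(187/2 + 187/2 - 187) = 0, mu_x*x = 0*187/2 = 0, mu_y*y = 0*187/2 = 0. Satisfied.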